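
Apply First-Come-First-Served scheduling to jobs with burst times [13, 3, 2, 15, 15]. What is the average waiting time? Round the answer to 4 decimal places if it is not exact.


FCFS order (as given): [13, 3, 2, 15, 15]
Waiting times:
  Job 1: wait = 0
  Job 2: wait = 13
  Job 3: wait = 16
  Job 4: wait = 18
  Job 5: wait = 33
Sum of waiting times = 80
Average waiting time = 80/5 = 16.0

16.0


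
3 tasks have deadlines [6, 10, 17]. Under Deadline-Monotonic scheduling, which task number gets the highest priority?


Sort tasks by relative deadline (ascending):
  Task 1: deadline = 6
  Task 2: deadline = 10
  Task 3: deadline = 17
Priority order (highest first): [1, 2, 3]
Highest priority task = 1

1


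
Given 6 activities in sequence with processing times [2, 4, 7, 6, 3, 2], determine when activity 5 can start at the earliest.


Activity 5 starts after activities 1 through 4 complete.
Predecessor durations: [2, 4, 7, 6]
ES = 2 + 4 + 7 + 6 = 19

19


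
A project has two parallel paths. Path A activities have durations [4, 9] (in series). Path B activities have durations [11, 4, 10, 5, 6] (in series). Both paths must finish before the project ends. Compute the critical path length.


Path A total = 4 + 9 = 13
Path B total = 11 + 4 + 10 + 5 + 6 = 36
Critical path = longest path = max(13, 36) = 36

36


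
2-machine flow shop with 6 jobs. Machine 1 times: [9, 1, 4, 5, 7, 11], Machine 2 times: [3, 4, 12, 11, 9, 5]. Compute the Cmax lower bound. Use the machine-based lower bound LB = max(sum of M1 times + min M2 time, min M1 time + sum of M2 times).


LB1 = sum(M1 times) + min(M2 times) = 37 + 3 = 40
LB2 = min(M1 times) + sum(M2 times) = 1 + 44 = 45
Lower bound = max(LB1, LB2) = max(40, 45) = 45

45


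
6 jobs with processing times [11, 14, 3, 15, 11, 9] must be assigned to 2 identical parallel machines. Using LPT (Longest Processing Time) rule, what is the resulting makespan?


Sort jobs in decreasing order (LPT): [15, 14, 11, 11, 9, 3]
Assign each job to the least loaded machine:
  Machine 1: jobs [15, 11, 3], load = 29
  Machine 2: jobs [14, 11, 9], load = 34
Makespan = max load = 34

34


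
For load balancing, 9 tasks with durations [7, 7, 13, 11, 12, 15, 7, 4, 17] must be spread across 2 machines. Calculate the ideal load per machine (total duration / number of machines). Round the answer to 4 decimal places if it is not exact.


Total processing time = 7 + 7 + 13 + 11 + 12 + 15 + 7 + 4 + 17 = 93
Number of machines = 2
Ideal balanced load = 93 / 2 = 46.5

46.5


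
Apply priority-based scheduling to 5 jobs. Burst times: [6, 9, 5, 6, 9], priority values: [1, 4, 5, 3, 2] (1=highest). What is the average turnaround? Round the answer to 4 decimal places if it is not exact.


Sort by priority (ascending = highest first):
Order: [(1, 6), (2, 9), (3, 6), (4, 9), (5, 5)]
Completion times:
  Priority 1, burst=6, C=6
  Priority 2, burst=9, C=15
  Priority 3, burst=6, C=21
  Priority 4, burst=9, C=30
  Priority 5, burst=5, C=35
Average turnaround = 107/5 = 21.4

21.4


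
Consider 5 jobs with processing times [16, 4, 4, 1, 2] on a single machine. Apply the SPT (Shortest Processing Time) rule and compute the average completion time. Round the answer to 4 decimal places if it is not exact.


Sort jobs by processing time (SPT order): [1, 2, 4, 4, 16]
Compute completion times sequentially:
  Job 1: processing = 1, completes at 1
  Job 2: processing = 2, completes at 3
  Job 3: processing = 4, completes at 7
  Job 4: processing = 4, completes at 11
  Job 5: processing = 16, completes at 27
Sum of completion times = 49
Average completion time = 49/5 = 9.8

9.8


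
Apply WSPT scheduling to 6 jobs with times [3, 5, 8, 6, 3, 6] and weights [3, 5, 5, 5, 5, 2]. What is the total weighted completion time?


Compute p/w ratios and sort ascending (WSPT): [(3, 5), (3, 3), (5, 5), (6, 5), (8, 5), (6, 2)]
Compute weighted completion times:
  Job (p=3,w=5): C=3, w*C=5*3=15
  Job (p=3,w=3): C=6, w*C=3*6=18
  Job (p=5,w=5): C=11, w*C=5*11=55
  Job (p=6,w=5): C=17, w*C=5*17=85
  Job (p=8,w=5): C=25, w*C=5*25=125
  Job (p=6,w=2): C=31, w*C=2*31=62
Total weighted completion time = 360

360


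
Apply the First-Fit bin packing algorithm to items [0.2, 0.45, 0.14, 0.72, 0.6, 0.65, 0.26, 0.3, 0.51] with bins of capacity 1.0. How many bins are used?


Place items sequentially using First-Fit:
  Item 0.2 -> new Bin 1
  Item 0.45 -> Bin 1 (now 0.65)
  Item 0.14 -> Bin 1 (now 0.79)
  Item 0.72 -> new Bin 2
  Item 0.6 -> new Bin 3
  Item 0.65 -> new Bin 4
  Item 0.26 -> Bin 2 (now 0.98)
  Item 0.3 -> Bin 3 (now 0.9)
  Item 0.51 -> new Bin 5
Total bins used = 5

5


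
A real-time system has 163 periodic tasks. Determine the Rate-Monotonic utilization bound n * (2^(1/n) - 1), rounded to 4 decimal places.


Compute 2^(1/163) = 1.0042614911
Subtract 1: 1.0042614911 - 1 = 0.0042614911
Multiply by n: 163 * 0.0042614911 = 0.6946230493
Round to 4 dp: 0.6946

0.6946


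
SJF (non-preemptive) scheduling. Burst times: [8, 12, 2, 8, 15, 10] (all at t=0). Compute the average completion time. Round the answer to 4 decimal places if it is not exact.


SJF order (ascending): [2, 8, 8, 10, 12, 15]
Completion times:
  Job 1: burst=2, C=2
  Job 2: burst=8, C=10
  Job 3: burst=8, C=18
  Job 4: burst=10, C=28
  Job 5: burst=12, C=40
  Job 6: burst=15, C=55
Average completion = 153/6 = 25.5

25.5


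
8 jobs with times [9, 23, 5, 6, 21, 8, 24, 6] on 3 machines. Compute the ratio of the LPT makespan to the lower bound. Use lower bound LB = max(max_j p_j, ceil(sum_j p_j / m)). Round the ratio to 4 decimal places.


LPT order: [24, 23, 21, 9, 8, 6, 6, 5]
Machine loads after assignment: [36, 31, 35]
LPT makespan = 36
Lower bound = max(max_job, ceil(total/3)) = max(24, 34) = 34
Ratio = 36 / 34 = 1.0588

1.0588


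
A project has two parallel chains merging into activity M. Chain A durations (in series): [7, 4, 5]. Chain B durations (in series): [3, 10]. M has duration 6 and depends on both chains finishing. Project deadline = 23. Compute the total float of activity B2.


Forward pass: ES(B2) = sum of predecessors on chain B = 3
EF = ES + duration = 3 + 10 = 13
Backward pass: LF(M) = deadline = 23; LS(M) = 23 - 6 = 17
LF(B2) = LS(M) - sum(successors on chain B) = 17 - 0 = 17
LS = LF - duration = 17 - 10 = 7
Total float = LS - ES = 7 - 3 = 4

4


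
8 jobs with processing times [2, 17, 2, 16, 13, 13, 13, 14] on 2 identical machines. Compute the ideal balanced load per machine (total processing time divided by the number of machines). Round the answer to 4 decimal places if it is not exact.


Total processing time = 2 + 17 + 2 + 16 + 13 + 13 + 13 + 14 = 90
Number of machines = 2
Ideal balanced load = 90 / 2 = 45.0

45.0


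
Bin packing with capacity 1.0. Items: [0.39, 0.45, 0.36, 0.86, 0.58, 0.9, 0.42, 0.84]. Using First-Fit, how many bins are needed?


Place items sequentially using First-Fit:
  Item 0.39 -> new Bin 1
  Item 0.45 -> Bin 1 (now 0.84)
  Item 0.36 -> new Bin 2
  Item 0.86 -> new Bin 3
  Item 0.58 -> Bin 2 (now 0.94)
  Item 0.9 -> new Bin 4
  Item 0.42 -> new Bin 5
  Item 0.84 -> new Bin 6
Total bins used = 6

6


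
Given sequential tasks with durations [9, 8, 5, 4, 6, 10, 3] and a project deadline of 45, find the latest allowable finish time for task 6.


LF(activity 6) = deadline - sum of successor durations
Successors: activities 7 through 7 with durations [3]
Sum of successor durations = 3
LF = 45 - 3 = 42

42


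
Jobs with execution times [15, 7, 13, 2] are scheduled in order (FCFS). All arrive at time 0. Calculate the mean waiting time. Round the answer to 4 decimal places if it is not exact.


FCFS order (as given): [15, 7, 13, 2]
Waiting times:
  Job 1: wait = 0
  Job 2: wait = 15
  Job 3: wait = 22
  Job 4: wait = 35
Sum of waiting times = 72
Average waiting time = 72/4 = 18.0

18.0


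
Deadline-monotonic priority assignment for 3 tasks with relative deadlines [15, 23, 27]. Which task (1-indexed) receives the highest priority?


Sort tasks by relative deadline (ascending):
  Task 1: deadline = 15
  Task 2: deadline = 23
  Task 3: deadline = 27
Priority order (highest first): [1, 2, 3]
Highest priority task = 1

1


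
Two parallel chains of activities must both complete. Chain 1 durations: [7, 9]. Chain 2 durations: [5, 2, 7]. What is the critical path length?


Path A total = 7 + 9 = 16
Path B total = 5 + 2 + 7 = 14
Critical path = longest path = max(16, 14) = 16

16


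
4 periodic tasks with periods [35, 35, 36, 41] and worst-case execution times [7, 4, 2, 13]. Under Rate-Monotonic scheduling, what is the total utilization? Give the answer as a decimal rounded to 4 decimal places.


Compute individual utilizations (exact fractions):
  Task 1: C/T = 7/35 = 1/5 (approx. 0.2)
  Task 2: C/T = 4/35 (approx. 0.1143)
  Task 3: C/T = 2/36 = 1/18 (approx. 0.0556)
  Task 4: C/T = 13/41 (approx. 0.3171)
Total utilization U = 1/5 + 4/35 + 1/18 + 13/41 = 17743/25830
Rounded to 4 decimal places: U = 0.6869
RM (Liu & Layland) bound for 4 tasks = 0.756828; compare with U = 17743/25830 (approx. 0.686914)
U <= bound, so schedulable by RM sufficient condition.

0.6869


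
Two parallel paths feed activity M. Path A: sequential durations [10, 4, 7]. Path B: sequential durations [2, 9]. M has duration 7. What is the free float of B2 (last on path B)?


ES(B2) = sum of predecessors on chain B = 2
EF(B2) = ES + duration = 2 + 9 = 11
Successor of B2 is M. ES(M) = max(sum(A), sum(B)) = max(21, 11) = 21
Free float = ES(successor) - EF(current) = 21 - 11 = 10

10


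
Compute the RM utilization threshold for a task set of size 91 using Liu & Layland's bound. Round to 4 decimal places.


Compute 2^(1/91) = 1.0076460851
Subtract 1: 1.0076460851 - 1 = 0.0076460851
Multiply by n: 91 * 0.0076460851 = 0.6957937441
Round to 4 dp: 0.6958

0.6958


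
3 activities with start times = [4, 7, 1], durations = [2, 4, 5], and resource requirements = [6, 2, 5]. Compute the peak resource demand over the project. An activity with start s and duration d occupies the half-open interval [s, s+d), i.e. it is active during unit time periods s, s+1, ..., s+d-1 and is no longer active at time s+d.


Each activity i is active on [start_i, start_i + duration_i).
Compute total resource usage per time slot:
  t=0: active resources = [], total = 0
  t=1: active resources = [5], total = 5
  t=2: active resources = [5], total = 5
  t=3: active resources = [5], total = 5
  t=4: active resources = [6, 5], total = 11
  t=5: active resources = [6, 5], total = 11
  t=6: active resources = [], total = 0
  t=7: active resources = [2], total = 2
  t=8: active resources = [2], total = 2
  t=9: active resources = [2], total = 2
  t=10: active resources = [2], total = 2
Peak resource demand = 11

11


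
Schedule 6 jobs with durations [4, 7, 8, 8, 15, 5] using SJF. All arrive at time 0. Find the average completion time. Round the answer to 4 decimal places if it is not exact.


SJF order (ascending): [4, 5, 7, 8, 8, 15]
Completion times:
  Job 1: burst=4, C=4
  Job 2: burst=5, C=9
  Job 3: burst=7, C=16
  Job 4: burst=8, C=24
  Job 5: burst=8, C=32
  Job 6: burst=15, C=47
Average completion = 132/6 = 22.0

22.0


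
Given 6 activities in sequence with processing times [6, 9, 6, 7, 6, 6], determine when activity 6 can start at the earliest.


Activity 6 starts after activities 1 through 5 complete.
Predecessor durations: [6, 9, 6, 7, 6]
ES = 6 + 9 + 6 + 7 + 6 = 34

34


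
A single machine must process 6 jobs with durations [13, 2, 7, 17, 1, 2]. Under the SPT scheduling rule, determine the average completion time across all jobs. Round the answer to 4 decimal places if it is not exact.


Sort jobs by processing time (SPT order): [1, 2, 2, 7, 13, 17]
Compute completion times sequentially:
  Job 1: processing = 1, completes at 1
  Job 2: processing = 2, completes at 3
  Job 3: processing = 2, completes at 5
  Job 4: processing = 7, completes at 12
  Job 5: processing = 13, completes at 25
  Job 6: processing = 17, completes at 42
Sum of completion times = 88
Average completion time = 88/6 = 14.6667

14.6667


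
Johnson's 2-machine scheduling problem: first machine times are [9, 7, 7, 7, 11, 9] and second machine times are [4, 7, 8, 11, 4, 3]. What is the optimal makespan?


Apply Johnson's rule:
  Group 1 (a <= b): [(2, 7, 7), (3, 7, 8), (4, 7, 11)]
  Group 2 (a > b): [(1, 9, 4), (5, 11, 4), (6, 9, 3)]
Optimal job order: [2, 3, 4, 1, 5, 6]
Schedule:
  Job 2: M1 done at 7, M2 done at 14
  Job 3: M1 done at 14, M2 done at 22
  Job 4: M1 done at 21, M2 done at 33
  Job 1: M1 done at 30, M2 done at 37
  Job 5: M1 done at 41, M2 done at 45
  Job 6: M1 done at 50, M2 done at 53
Makespan = 53

53


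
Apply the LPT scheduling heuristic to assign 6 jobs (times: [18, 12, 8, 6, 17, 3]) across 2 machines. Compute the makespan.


Sort jobs in decreasing order (LPT): [18, 17, 12, 8, 6, 3]
Assign each job to the least loaded machine:
  Machine 1: jobs [18, 8, 6], load = 32
  Machine 2: jobs [17, 12, 3], load = 32
Makespan = max load = 32

32


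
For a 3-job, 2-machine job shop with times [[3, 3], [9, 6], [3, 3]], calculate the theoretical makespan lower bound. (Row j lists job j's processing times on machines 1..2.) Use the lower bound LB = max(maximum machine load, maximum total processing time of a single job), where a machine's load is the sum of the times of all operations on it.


Machine loads:
  Machine 1: 3 + 9 + 3 = 15
  Machine 2: 3 + 6 + 3 = 12
Max machine load = 15
Job totals:
  Job 1: 6
  Job 2: 15
  Job 3: 6
Max job total = 15
Lower bound = max(15, 15) = 15

15


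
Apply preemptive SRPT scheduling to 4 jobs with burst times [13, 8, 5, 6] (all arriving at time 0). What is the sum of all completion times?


Since all jobs arrive at t=0, SRPT equals SPT ordering.
SPT order: [5, 6, 8, 13]
Completion times:
  Job 1: p=5, C=5
  Job 2: p=6, C=11
  Job 3: p=8, C=19
  Job 4: p=13, C=32
Total completion time = 5 + 11 + 19 + 32 = 67

67


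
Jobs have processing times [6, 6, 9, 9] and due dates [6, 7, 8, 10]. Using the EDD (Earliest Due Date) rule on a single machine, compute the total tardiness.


Sort by due date (EDD order): [(6, 6), (6, 7), (9, 8), (9, 10)]
Compute completion times and tardiness:
  Job 1: p=6, d=6, C=6, tardiness=max(0,6-6)=0
  Job 2: p=6, d=7, C=12, tardiness=max(0,12-7)=5
  Job 3: p=9, d=8, C=21, tardiness=max(0,21-8)=13
  Job 4: p=9, d=10, C=30, tardiness=max(0,30-10)=20
Total tardiness = 38

38


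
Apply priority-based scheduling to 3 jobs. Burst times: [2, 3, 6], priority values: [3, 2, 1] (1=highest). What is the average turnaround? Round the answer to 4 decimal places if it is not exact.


Sort by priority (ascending = highest first):
Order: [(1, 6), (2, 3), (3, 2)]
Completion times:
  Priority 1, burst=6, C=6
  Priority 2, burst=3, C=9
  Priority 3, burst=2, C=11
Average turnaround = 26/3 = 8.6667

8.6667


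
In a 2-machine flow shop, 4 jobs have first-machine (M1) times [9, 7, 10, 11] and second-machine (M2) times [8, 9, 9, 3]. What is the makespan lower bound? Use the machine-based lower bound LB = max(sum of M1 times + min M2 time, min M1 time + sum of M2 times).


LB1 = sum(M1 times) + min(M2 times) = 37 + 3 = 40
LB2 = min(M1 times) + sum(M2 times) = 7 + 29 = 36
Lower bound = max(LB1, LB2) = max(40, 36) = 40

40


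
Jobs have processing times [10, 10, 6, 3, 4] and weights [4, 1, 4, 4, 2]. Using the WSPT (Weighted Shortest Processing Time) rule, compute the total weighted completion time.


Compute p/w ratios and sort ascending (WSPT): [(3, 4), (6, 4), (4, 2), (10, 4), (10, 1)]
Compute weighted completion times:
  Job (p=3,w=4): C=3, w*C=4*3=12
  Job (p=6,w=4): C=9, w*C=4*9=36
  Job (p=4,w=2): C=13, w*C=2*13=26
  Job (p=10,w=4): C=23, w*C=4*23=92
  Job (p=10,w=1): C=33, w*C=1*33=33
Total weighted completion time = 199

199


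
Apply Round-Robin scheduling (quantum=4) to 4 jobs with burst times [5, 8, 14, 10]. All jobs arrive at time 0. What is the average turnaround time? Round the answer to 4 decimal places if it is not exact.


Time quantum = 4
Execution trace:
  J1 runs 4 units, time = 4
  J2 runs 4 units, time = 8
  J3 runs 4 units, time = 12
  J4 runs 4 units, time = 16
  J1 runs 1 units, time = 17
  J2 runs 4 units, time = 21
  J3 runs 4 units, time = 25
  J4 runs 4 units, time = 29
  J3 runs 4 units, time = 33
  J4 runs 2 units, time = 35
  J3 runs 2 units, time = 37
Finish times: [17, 21, 37, 35]
Average turnaround = 110/4 = 27.5

27.5


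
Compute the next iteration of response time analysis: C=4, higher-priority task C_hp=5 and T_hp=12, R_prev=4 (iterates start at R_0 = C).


R_next = C + ceil(R_prev / T_hp) * C_hp
ceil(4 / 12) = ceil(0.3333) = 1
Interference = 1 * 5 = 5
R_next = 4 + 5 = 9

9


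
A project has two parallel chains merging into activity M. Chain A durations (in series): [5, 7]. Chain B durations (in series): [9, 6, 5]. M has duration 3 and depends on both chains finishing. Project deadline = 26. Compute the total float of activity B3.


Forward pass: ES(B3) = sum of predecessors on chain B = 15
EF = ES + duration = 15 + 5 = 20
Backward pass: LF(M) = deadline = 26; LS(M) = 26 - 3 = 23
LF(B3) = LS(M) - sum(successors on chain B) = 23 - 0 = 23
LS = LF - duration = 23 - 5 = 18
Total float = LS - ES = 18 - 15 = 3

3


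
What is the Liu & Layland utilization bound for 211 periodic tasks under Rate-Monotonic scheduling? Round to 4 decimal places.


Compute 2^(1/211) = 1.0032904594
Subtract 1: 1.0032904594 - 1 = 0.0032904594
Multiply by n: 211 * 0.0032904594 = 0.6942869334
Round to 4 dp: 0.6943

0.6943


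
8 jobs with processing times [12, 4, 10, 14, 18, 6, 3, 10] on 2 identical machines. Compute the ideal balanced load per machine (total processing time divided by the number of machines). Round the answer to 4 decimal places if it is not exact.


Total processing time = 12 + 4 + 10 + 14 + 18 + 6 + 3 + 10 = 77
Number of machines = 2
Ideal balanced load = 77 / 2 = 38.5

38.5


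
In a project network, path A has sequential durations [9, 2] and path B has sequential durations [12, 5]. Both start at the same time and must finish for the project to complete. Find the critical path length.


Path A total = 9 + 2 = 11
Path B total = 12 + 5 = 17
Critical path = longest path = max(11, 17) = 17

17


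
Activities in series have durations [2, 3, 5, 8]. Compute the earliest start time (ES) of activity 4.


Activity 4 starts after activities 1 through 3 complete.
Predecessor durations: [2, 3, 5]
ES = 2 + 3 + 5 = 10

10


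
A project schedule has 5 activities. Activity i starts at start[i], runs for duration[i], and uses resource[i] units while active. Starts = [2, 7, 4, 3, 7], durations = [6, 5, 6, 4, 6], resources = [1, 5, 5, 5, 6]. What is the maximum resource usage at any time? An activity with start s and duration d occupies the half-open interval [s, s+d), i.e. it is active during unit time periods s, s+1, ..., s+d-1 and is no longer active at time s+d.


Each activity i is active on [start_i, start_i + duration_i).
Compute total resource usage per time slot:
  t=0: active resources = [], total = 0
  t=1: active resources = [], total = 0
  t=2: active resources = [1], total = 1
  t=3: active resources = [1, 5], total = 6
  t=4: active resources = [1, 5, 5], total = 11
  t=5: active resources = [1, 5, 5], total = 11
  t=6: active resources = [1, 5, 5], total = 11
  t=7: active resources = [1, 5, 5, 6], total = 17
  t=8: active resources = [5, 5, 6], total = 16
  t=9: active resources = [5, 5, 6], total = 16
  t=10: active resources = [5, 6], total = 11
  t=11: active resources = [5, 6], total = 11
  t=12: active resources = [6], total = 6
Peak resource demand = 17

17


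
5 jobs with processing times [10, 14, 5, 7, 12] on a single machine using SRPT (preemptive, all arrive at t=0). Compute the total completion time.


Since all jobs arrive at t=0, SRPT equals SPT ordering.
SPT order: [5, 7, 10, 12, 14]
Completion times:
  Job 1: p=5, C=5
  Job 2: p=7, C=12
  Job 3: p=10, C=22
  Job 4: p=12, C=34
  Job 5: p=14, C=48
Total completion time = 5 + 12 + 22 + 34 + 48 = 121

121


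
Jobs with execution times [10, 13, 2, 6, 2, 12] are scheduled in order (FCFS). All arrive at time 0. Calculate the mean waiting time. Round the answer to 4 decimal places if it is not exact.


FCFS order (as given): [10, 13, 2, 6, 2, 12]
Waiting times:
  Job 1: wait = 0
  Job 2: wait = 10
  Job 3: wait = 23
  Job 4: wait = 25
  Job 5: wait = 31
  Job 6: wait = 33
Sum of waiting times = 122
Average waiting time = 122/6 = 20.3333

20.3333


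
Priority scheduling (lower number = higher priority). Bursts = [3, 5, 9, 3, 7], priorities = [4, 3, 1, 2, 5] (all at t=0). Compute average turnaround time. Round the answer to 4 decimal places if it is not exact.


Sort by priority (ascending = highest first):
Order: [(1, 9), (2, 3), (3, 5), (4, 3), (5, 7)]
Completion times:
  Priority 1, burst=9, C=9
  Priority 2, burst=3, C=12
  Priority 3, burst=5, C=17
  Priority 4, burst=3, C=20
  Priority 5, burst=7, C=27
Average turnaround = 85/5 = 17.0

17.0


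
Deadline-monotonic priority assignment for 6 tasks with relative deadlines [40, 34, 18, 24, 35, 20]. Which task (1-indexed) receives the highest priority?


Sort tasks by relative deadline (ascending):
  Task 3: deadline = 18
  Task 6: deadline = 20
  Task 4: deadline = 24
  Task 2: deadline = 34
  Task 5: deadline = 35
  Task 1: deadline = 40
Priority order (highest first): [3, 6, 4, 2, 5, 1]
Highest priority task = 3

3


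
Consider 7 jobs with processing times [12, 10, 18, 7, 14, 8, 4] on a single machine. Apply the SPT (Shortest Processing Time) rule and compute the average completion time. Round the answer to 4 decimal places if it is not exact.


Sort jobs by processing time (SPT order): [4, 7, 8, 10, 12, 14, 18]
Compute completion times sequentially:
  Job 1: processing = 4, completes at 4
  Job 2: processing = 7, completes at 11
  Job 3: processing = 8, completes at 19
  Job 4: processing = 10, completes at 29
  Job 5: processing = 12, completes at 41
  Job 6: processing = 14, completes at 55
  Job 7: processing = 18, completes at 73
Sum of completion times = 232
Average completion time = 232/7 = 33.1429

33.1429


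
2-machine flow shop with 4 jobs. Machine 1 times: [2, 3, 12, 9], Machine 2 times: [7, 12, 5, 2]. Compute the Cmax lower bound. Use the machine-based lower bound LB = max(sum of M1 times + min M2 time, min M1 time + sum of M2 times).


LB1 = sum(M1 times) + min(M2 times) = 26 + 2 = 28
LB2 = min(M1 times) + sum(M2 times) = 2 + 26 = 28
Lower bound = max(LB1, LB2) = max(28, 28) = 28

28


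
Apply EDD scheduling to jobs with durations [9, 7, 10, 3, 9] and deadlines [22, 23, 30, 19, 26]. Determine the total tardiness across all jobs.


Sort by due date (EDD order): [(3, 19), (9, 22), (7, 23), (9, 26), (10, 30)]
Compute completion times and tardiness:
  Job 1: p=3, d=19, C=3, tardiness=max(0,3-19)=0
  Job 2: p=9, d=22, C=12, tardiness=max(0,12-22)=0
  Job 3: p=7, d=23, C=19, tardiness=max(0,19-23)=0
  Job 4: p=9, d=26, C=28, tardiness=max(0,28-26)=2
  Job 5: p=10, d=30, C=38, tardiness=max(0,38-30)=8
Total tardiness = 10

10


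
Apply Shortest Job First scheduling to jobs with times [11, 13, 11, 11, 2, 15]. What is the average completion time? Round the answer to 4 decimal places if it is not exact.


SJF order (ascending): [2, 11, 11, 11, 13, 15]
Completion times:
  Job 1: burst=2, C=2
  Job 2: burst=11, C=13
  Job 3: burst=11, C=24
  Job 4: burst=11, C=35
  Job 5: burst=13, C=48
  Job 6: burst=15, C=63
Average completion = 185/6 = 30.8333

30.8333


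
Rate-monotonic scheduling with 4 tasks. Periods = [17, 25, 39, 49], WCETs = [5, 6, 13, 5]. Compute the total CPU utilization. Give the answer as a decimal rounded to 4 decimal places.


Compute individual utilizations (exact fractions):
  Task 1: C/T = 5/17 (approx. 0.2941)
  Task 2: C/T = 6/25 (approx. 0.24)
  Task 3: C/T = 13/39 = 1/3 (approx. 0.3333)
  Task 4: C/T = 5/49 (approx. 0.102)
Total utilization U = 5/17 + 6/25 + 1/3 + 5/49 = 60569/62475
Rounded to 4 decimal places: U = 0.9695
RM (Liu & Layland) bound for 4 tasks = 0.756828; compare with U = 60569/62475 (approx. 0.969492)
bound < U <= 1, so the RM sufficient condition is not met (inconclusive; an exact test such as response-time analysis is needed).

0.9695


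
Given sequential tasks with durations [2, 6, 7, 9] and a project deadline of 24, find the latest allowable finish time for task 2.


LF(activity 2) = deadline - sum of successor durations
Successors: activities 3 through 4 with durations [7, 9]
Sum of successor durations = 16
LF = 24 - 16 = 8

8


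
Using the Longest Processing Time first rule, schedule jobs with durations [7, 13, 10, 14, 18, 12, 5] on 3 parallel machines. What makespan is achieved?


Sort jobs in decreasing order (LPT): [18, 14, 13, 12, 10, 7, 5]
Assign each job to the least loaded machine:
  Machine 1: jobs [18, 7], load = 25
  Machine 2: jobs [14, 10, 5], load = 29
  Machine 3: jobs [13, 12], load = 25
Makespan = max load = 29

29


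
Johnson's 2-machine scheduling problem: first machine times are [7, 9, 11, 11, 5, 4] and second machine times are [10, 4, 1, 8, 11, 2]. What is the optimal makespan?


Apply Johnson's rule:
  Group 1 (a <= b): [(5, 5, 11), (1, 7, 10)]
  Group 2 (a > b): [(4, 11, 8), (2, 9, 4), (6, 4, 2), (3, 11, 1)]
Optimal job order: [5, 1, 4, 2, 6, 3]
Schedule:
  Job 5: M1 done at 5, M2 done at 16
  Job 1: M1 done at 12, M2 done at 26
  Job 4: M1 done at 23, M2 done at 34
  Job 2: M1 done at 32, M2 done at 38
  Job 6: M1 done at 36, M2 done at 40
  Job 3: M1 done at 47, M2 done at 48
Makespan = 48

48


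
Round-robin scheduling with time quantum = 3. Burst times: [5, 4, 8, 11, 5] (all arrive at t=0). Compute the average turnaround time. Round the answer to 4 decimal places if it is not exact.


Time quantum = 3
Execution trace:
  J1 runs 3 units, time = 3
  J2 runs 3 units, time = 6
  J3 runs 3 units, time = 9
  J4 runs 3 units, time = 12
  J5 runs 3 units, time = 15
  J1 runs 2 units, time = 17
  J2 runs 1 units, time = 18
  J3 runs 3 units, time = 21
  J4 runs 3 units, time = 24
  J5 runs 2 units, time = 26
  J3 runs 2 units, time = 28
  J4 runs 3 units, time = 31
  J4 runs 2 units, time = 33
Finish times: [17, 18, 28, 33, 26]
Average turnaround = 122/5 = 24.4

24.4


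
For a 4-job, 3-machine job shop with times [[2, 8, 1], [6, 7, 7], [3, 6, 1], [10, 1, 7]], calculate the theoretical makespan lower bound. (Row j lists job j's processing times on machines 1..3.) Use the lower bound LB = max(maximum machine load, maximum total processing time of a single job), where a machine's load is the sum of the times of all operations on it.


Machine loads:
  Machine 1: 2 + 6 + 3 + 10 = 21
  Machine 2: 8 + 7 + 6 + 1 = 22
  Machine 3: 1 + 7 + 1 + 7 = 16
Max machine load = 22
Job totals:
  Job 1: 11
  Job 2: 20
  Job 3: 10
  Job 4: 18
Max job total = 20
Lower bound = max(22, 20) = 22

22


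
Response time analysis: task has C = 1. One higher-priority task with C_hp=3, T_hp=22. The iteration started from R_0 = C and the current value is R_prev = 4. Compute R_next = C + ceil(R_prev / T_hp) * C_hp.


R_next = C + ceil(R_prev / T_hp) * C_hp
ceil(4 / 22) = ceil(0.1818) = 1
Interference = 1 * 3 = 3
R_next = 1 + 3 = 4
R_next = R_prev, so the iteration has converged (response time = 4).

4


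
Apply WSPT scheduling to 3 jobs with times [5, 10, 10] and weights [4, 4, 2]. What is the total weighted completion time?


Compute p/w ratios and sort ascending (WSPT): [(5, 4), (10, 4), (10, 2)]
Compute weighted completion times:
  Job (p=5,w=4): C=5, w*C=4*5=20
  Job (p=10,w=4): C=15, w*C=4*15=60
  Job (p=10,w=2): C=25, w*C=2*25=50
Total weighted completion time = 130

130


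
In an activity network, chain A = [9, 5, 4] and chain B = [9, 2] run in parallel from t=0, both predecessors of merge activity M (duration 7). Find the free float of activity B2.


ES(B2) = sum of predecessors on chain B = 9
EF(B2) = ES + duration = 9 + 2 = 11
Successor of B2 is M. ES(M) = max(sum(A), sum(B)) = max(18, 11) = 18
Free float = ES(successor) - EF(current) = 18 - 11 = 7

7


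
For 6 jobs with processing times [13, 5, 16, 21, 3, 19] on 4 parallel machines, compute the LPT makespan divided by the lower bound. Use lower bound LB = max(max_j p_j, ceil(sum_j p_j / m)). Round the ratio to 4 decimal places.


LPT order: [21, 19, 16, 13, 5, 3]
Machine loads after assignment: [21, 19, 19, 18]
LPT makespan = 21
Lower bound = max(max_job, ceil(total/4)) = max(21, 20) = 21
Ratio = 21 / 21 = 1.0

1.0


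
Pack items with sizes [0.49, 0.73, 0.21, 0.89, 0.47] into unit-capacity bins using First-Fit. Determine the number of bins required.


Place items sequentially using First-Fit:
  Item 0.49 -> new Bin 1
  Item 0.73 -> new Bin 2
  Item 0.21 -> Bin 1 (now 0.7)
  Item 0.89 -> new Bin 3
  Item 0.47 -> new Bin 4
Total bins used = 4

4


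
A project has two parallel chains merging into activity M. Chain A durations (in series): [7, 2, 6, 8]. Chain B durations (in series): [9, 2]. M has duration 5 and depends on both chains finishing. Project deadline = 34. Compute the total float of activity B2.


Forward pass: ES(B2) = sum of predecessors on chain B = 9
EF = ES + duration = 9 + 2 = 11
Backward pass: LF(M) = deadline = 34; LS(M) = 34 - 5 = 29
LF(B2) = LS(M) - sum(successors on chain B) = 29 - 0 = 29
LS = LF - duration = 29 - 2 = 27
Total float = LS - ES = 27 - 9 = 18

18


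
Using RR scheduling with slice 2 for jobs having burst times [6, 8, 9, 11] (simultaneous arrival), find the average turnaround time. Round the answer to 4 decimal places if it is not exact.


Time quantum = 2
Execution trace:
  J1 runs 2 units, time = 2
  J2 runs 2 units, time = 4
  J3 runs 2 units, time = 6
  J4 runs 2 units, time = 8
  J1 runs 2 units, time = 10
  J2 runs 2 units, time = 12
  J3 runs 2 units, time = 14
  J4 runs 2 units, time = 16
  J1 runs 2 units, time = 18
  J2 runs 2 units, time = 20
  J3 runs 2 units, time = 22
  J4 runs 2 units, time = 24
  J2 runs 2 units, time = 26
  J3 runs 2 units, time = 28
  J4 runs 2 units, time = 30
  J3 runs 1 units, time = 31
  J4 runs 2 units, time = 33
  J4 runs 1 units, time = 34
Finish times: [18, 26, 31, 34]
Average turnaround = 109/4 = 27.25

27.25


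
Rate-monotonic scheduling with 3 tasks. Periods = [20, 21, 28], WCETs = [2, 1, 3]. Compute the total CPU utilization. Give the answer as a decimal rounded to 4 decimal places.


Compute individual utilizations (exact fractions):
  Task 1: C/T = 2/20 = 1/10 (approx. 0.1)
  Task 2: C/T = 1/21 (approx. 0.0476)
  Task 3: C/T = 3/28 (approx. 0.1071)
Total utilization U = 1/10 + 1/21 + 3/28 = 107/420
Rounded to 4 decimal places: U = 0.2548
RM (Liu & Layland) bound for 3 tasks = 0.779763; compare with U = 107/420 (approx. 0.254762)
U <= bound, so schedulable by RM sufficient condition.

0.2548


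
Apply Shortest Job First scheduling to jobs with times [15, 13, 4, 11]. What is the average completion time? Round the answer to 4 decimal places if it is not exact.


SJF order (ascending): [4, 11, 13, 15]
Completion times:
  Job 1: burst=4, C=4
  Job 2: burst=11, C=15
  Job 3: burst=13, C=28
  Job 4: burst=15, C=43
Average completion = 90/4 = 22.5

22.5


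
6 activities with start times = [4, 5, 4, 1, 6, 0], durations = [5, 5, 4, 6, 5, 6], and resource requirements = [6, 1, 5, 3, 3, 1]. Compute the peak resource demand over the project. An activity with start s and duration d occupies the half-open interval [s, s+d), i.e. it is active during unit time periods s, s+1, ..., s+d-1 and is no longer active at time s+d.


Each activity i is active on [start_i, start_i + duration_i).
Compute total resource usage per time slot:
  t=0: active resources = [1], total = 1
  t=1: active resources = [3, 1], total = 4
  t=2: active resources = [3, 1], total = 4
  t=3: active resources = [3, 1], total = 4
  t=4: active resources = [6, 5, 3, 1], total = 15
  t=5: active resources = [6, 1, 5, 3, 1], total = 16
  t=6: active resources = [6, 1, 5, 3, 3], total = 18
  t=7: active resources = [6, 1, 5, 3], total = 15
  t=8: active resources = [6, 1, 3], total = 10
  t=9: active resources = [1, 3], total = 4
  t=10: active resources = [3], total = 3
Peak resource demand = 18

18


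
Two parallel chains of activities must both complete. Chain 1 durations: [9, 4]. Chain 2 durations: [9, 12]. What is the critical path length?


Path A total = 9 + 4 = 13
Path B total = 9 + 12 = 21
Critical path = longest path = max(13, 21) = 21

21


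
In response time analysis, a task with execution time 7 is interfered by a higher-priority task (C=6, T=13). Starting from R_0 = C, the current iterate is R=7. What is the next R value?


R_next = C + ceil(R_prev / T_hp) * C_hp
ceil(7 / 13) = ceil(0.5385) = 1
Interference = 1 * 6 = 6
R_next = 7 + 6 = 13

13


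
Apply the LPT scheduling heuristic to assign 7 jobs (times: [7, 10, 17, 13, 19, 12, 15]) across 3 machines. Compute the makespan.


Sort jobs in decreasing order (LPT): [19, 17, 15, 13, 12, 10, 7]
Assign each job to the least loaded machine:
  Machine 1: jobs [19, 10], load = 29
  Machine 2: jobs [17, 12], load = 29
  Machine 3: jobs [15, 13, 7], load = 35
Makespan = max load = 35

35


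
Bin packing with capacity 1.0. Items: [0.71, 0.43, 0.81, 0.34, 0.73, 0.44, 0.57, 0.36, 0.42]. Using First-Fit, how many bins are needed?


Place items sequentially using First-Fit:
  Item 0.71 -> new Bin 1
  Item 0.43 -> new Bin 2
  Item 0.81 -> new Bin 3
  Item 0.34 -> Bin 2 (now 0.77)
  Item 0.73 -> new Bin 4
  Item 0.44 -> new Bin 5
  Item 0.57 -> new Bin 6
  Item 0.36 -> Bin 5 (now 0.8)
  Item 0.42 -> Bin 6 (now 0.99)
Total bins used = 6

6


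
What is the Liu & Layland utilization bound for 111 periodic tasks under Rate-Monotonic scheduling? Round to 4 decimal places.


Compute 2^(1/111) = 1.0062641072
Subtract 1: 1.0062641072 - 1 = 0.0062641072
Multiply by n: 111 * 0.0062641072 = 0.6953158992
Round to 4 dp: 0.6953

0.6953


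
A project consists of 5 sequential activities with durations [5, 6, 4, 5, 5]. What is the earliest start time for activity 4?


Activity 4 starts after activities 1 through 3 complete.
Predecessor durations: [5, 6, 4]
ES = 5 + 6 + 4 = 15

15


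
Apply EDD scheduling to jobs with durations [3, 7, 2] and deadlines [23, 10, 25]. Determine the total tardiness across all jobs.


Sort by due date (EDD order): [(7, 10), (3, 23), (2, 25)]
Compute completion times and tardiness:
  Job 1: p=7, d=10, C=7, tardiness=max(0,7-10)=0
  Job 2: p=3, d=23, C=10, tardiness=max(0,10-23)=0
  Job 3: p=2, d=25, C=12, tardiness=max(0,12-25)=0
Total tardiness = 0

0


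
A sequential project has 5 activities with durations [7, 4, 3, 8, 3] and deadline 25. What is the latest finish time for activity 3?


LF(activity 3) = deadline - sum of successor durations
Successors: activities 4 through 5 with durations [8, 3]
Sum of successor durations = 11
LF = 25 - 11 = 14

14


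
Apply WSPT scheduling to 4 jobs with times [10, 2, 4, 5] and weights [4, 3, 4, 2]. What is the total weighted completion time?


Compute p/w ratios and sort ascending (WSPT): [(2, 3), (4, 4), (10, 4), (5, 2)]
Compute weighted completion times:
  Job (p=2,w=3): C=2, w*C=3*2=6
  Job (p=4,w=4): C=6, w*C=4*6=24
  Job (p=10,w=4): C=16, w*C=4*16=64
  Job (p=5,w=2): C=21, w*C=2*21=42
Total weighted completion time = 136

136


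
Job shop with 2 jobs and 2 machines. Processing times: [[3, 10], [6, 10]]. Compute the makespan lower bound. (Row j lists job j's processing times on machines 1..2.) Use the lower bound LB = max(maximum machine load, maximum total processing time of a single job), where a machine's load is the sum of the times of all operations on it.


Machine loads:
  Machine 1: 3 + 6 = 9
  Machine 2: 10 + 10 = 20
Max machine load = 20
Job totals:
  Job 1: 13
  Job 2: 16
Max job total = 16
Lower bound = max(20, 16) = 20

20


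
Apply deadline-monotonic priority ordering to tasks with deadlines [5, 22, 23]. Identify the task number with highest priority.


Sort tasks by relative deadline (ascending):
  Task 1: deadline = 5
  Task 2: deadline = 22
  Task 3: deadline = 23
Priority order (highest first): [1, 2, 3]
Highest priority task = 1

1


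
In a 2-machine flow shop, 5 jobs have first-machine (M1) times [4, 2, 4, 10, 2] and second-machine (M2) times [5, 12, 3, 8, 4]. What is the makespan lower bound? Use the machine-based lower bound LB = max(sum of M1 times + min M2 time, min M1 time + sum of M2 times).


LB1 = sum(M1 times) + min(M2 times) = 22 + 3 = 25
LB2 = min(M1 times) + sum(M2 times) = 2 + 32 = 34
Lower bound = max(LB1, LB2) = max(25, 34) = 34

34


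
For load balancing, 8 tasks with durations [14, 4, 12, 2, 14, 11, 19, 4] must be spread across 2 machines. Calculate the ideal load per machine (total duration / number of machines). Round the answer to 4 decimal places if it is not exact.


Total processing time = 14 + 4 + 12 + 2 + 14 + 11 + 19 + 4 = 80
Number of machines = 2
Ideal balanced load = 80 / 2 = 40.0

40.0


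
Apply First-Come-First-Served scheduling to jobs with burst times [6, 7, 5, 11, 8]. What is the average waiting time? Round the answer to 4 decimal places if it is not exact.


FCFS order (as given): [6, 7, 5, 11, 8]
Waiting times:
  Job 1: wait = 0
  Job 2: wait = 6
  Job 3: wait = 13
  Job 4: wait = 18
  Job 5: wait = 29
Sum of waiting times = 66
Average waiting time = 66/5 = 13.2

13.2


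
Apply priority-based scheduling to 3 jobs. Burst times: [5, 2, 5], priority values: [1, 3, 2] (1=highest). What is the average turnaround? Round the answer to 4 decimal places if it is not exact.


Sort by priority (ascending = highest first):
Order: [(1, 5), (2, 5), (3, 2)]
Completion times:
  Priority 1, burst=5, C=5
  Priority 2, burst=5, C=10
  Priority 3, burst=2, C=12
Average turnaround = 27/3 = 9.0

9.0


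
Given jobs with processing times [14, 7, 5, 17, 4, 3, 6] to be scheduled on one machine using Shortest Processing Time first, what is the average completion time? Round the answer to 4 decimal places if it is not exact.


Sort jobs by processing time (SPT order): [3, 4, 5, 6, 7, 14, 17]
Compute completion times sequentially:
  Job 1: processing = 3, completes at 3
  Job 2: processing = 4, completes at 7
  Job 3: processing = 5, completes at 12
  Job 4: processing = 6, completes at 18
  Job 5: processing = 7, completes at 25
  Job 6: processing = 14, completes at 39
  Job 7: processing = 17, completes at 56
Sum of completion times = 160
Average completion time = 160/7 = 22.8571

22.8571


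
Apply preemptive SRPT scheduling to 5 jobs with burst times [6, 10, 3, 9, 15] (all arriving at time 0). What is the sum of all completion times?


Since all jobs arrive at t=0, SRPT equals SPT ordering.
SPT order: [3, 6, 9, 10, 15]
Completion times:
  Job 1: p=3, C=3
  Job 2: p=6, C=9
  Job 3: p=9, C=18
  Job 4: p=10, C=28
  Job 5: p=15, C=43
Total completion time = 3 + 9 + 18 + 28 + 43 = 101

101


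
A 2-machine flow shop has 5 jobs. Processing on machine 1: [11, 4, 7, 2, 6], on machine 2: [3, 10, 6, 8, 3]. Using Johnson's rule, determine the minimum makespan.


Apply Johnson's rule:
  Group 1 (a <= b): [(4, 2, 8), (2, 4, 10)]
  Group 2 (a > b): [(3, 7, 6), (1, 11, 3), (5, 6, 3)]
Optimal job order: [4, 2, 3, 1, 5]
Schedule:
  Job 4: M1 done at 2, M2 done at 10
  Job 2: M1 done at 6, M2 done at 20
  Job 3: M1 done at 13, M2 done at 26
  Job 1: M1 done at 24, M2 done at 29
  Job 5: M1 done at 30, M2 done at 33
Makespan = 33

33


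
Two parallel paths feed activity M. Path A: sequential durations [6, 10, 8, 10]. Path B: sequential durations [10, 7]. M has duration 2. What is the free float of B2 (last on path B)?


ES(B2) = sum of predecessors on chain B = 10
EF(B2) = ES + duration = 10 + 7 = 17
Successor of B2 is M. ES(M) = max(sum(A), sum(B)) = max(34, 17) = 34
Free float = ES(successor) - EF(current) = 34 - 17 = 17

17


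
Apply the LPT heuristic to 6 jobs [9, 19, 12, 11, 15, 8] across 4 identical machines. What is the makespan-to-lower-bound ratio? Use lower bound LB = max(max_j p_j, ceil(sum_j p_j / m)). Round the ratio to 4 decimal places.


LPT order: [19, 15, 12, 11, 9, 8]
Machine loads after assignment: [19, 15, 20, 20]
LPT makespan = 20
Lower bound = max(max_job, ceil(total/4)) = max(19, 19) = 19
Ratio = 20 / 19 = 1.0526

1.0526
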